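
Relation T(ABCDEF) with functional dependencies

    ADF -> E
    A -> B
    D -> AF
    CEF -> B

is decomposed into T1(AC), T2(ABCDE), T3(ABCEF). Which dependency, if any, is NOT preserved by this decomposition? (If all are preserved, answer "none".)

Check D → AF: no single fragment contains all of {ADF}, and the restricted closure of {D} across the fragments never reaches {AF}.
ADF → E is preserved.
A → B is preserved.
CEF → B is preserved.

D -> AF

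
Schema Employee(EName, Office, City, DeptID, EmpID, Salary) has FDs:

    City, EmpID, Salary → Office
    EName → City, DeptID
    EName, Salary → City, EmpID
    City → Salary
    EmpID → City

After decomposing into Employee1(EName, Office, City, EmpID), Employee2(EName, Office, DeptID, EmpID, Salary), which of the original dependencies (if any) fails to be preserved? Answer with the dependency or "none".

Check City → Salary: no single fragment contains all of {City, Salary}, and the restricted closure of {City} across the fragments never reaches {Salary}.
City, EmpID, Salary → Office is preserved.
EName → City, DeptID is preserved.
EName, Salary → City, EmpID is preserved.
EmpID → City is preserved.

City → Salary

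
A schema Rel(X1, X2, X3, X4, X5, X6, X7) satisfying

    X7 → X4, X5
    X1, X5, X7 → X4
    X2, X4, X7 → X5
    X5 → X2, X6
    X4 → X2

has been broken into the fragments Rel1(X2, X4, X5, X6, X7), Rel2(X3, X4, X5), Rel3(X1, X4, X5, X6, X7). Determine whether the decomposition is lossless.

No

Chase test. Columns are X1, X2, X3, X4, X5, X6, X7; row i has aⱼ where attribute j ∈ Reli, else bᵢⱼ.
Initial tableau (one row per fragment):
  row 1: b11 a2 b13 a4 a5 a6 a7
  row 2: b21 b22 a3 a4 a5 b26 b27
  row 3: a1 b32 b33 a4 a5 a6 a7
Rows 1 and 2 agree on X5; apply X5→X2, X6 and equate their X2, X6 entries.
Rows 1 and 3 agree on X5; apply X5→X2, X6 and equate their X2, X6 entries.
No row becomes fully distinguished — the join is lossy.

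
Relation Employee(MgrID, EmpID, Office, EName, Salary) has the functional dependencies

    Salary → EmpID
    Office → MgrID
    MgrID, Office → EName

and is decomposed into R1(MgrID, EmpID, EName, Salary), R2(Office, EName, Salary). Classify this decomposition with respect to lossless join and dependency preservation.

lossy and not dependency-preserving

Lossless test: (EName, Salary)⁺ = {EmpID, EName, Salary}, which is a superkey of neither fragment — lossy.
Dependency preservation: the restricted closure of {Office} across the fragments never reaches {MgrID}, so Office → MgrID cannot be enforced without a join — not preserved.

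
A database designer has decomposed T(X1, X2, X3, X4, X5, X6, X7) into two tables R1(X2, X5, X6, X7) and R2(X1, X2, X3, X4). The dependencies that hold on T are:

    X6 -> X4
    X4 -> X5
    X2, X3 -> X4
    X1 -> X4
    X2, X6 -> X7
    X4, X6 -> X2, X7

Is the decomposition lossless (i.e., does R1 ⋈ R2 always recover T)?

Common attributes: R1 ∩ R2 = {X2}.
No dependency enlarges {X2}, so (X2)⁺ = {X2}.
The closure contains neither all of R1 = {X2, X5, X6, X7} nor all of R2 = {X1, X2, X3, X4}, so the common attributes are not a superkey of either fragment. The join is lossy.

No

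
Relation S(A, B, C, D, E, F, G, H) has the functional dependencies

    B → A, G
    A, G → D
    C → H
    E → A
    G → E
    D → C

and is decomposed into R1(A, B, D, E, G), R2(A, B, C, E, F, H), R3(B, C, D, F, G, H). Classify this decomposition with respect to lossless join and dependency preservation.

lossless and dependency-preserving

Lossless test (chase): Rows 1 and 2 agree on B; apply B→A, G and equate their A, G entries. Rows 1 and 3 agree on B; apply B→A, G and equate their A, G entries. Rows 1 and 2 agree on A, G; apply A, G→D and equate their D entries. Rows 1 and 3 agree on G; apply G→E and equate their E entries. Rows 1 and 2 agree on D; apply D→C and equate their C entries. Rows 1 and 2 agree on C; apply C→H and equate their H entries. Row 2 is now all distinguished symbols — the join is lossless.
Dependency preservation: every FD's attributes lie within a single fragment, so each can be enforced locally — preserved.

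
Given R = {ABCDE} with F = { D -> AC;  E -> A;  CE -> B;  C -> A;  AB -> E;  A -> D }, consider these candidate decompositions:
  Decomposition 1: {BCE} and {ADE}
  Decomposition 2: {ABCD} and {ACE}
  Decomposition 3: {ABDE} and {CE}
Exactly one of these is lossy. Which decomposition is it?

Decomposition 2

Decomposition 1: common = {E}, closure = {ABCDE} → lossless.
Decomposition 2: common = {AC}, closure = {ACD} → lossy.
Decomposition 3: common = {E}, closure = {ABCDE} → lossless.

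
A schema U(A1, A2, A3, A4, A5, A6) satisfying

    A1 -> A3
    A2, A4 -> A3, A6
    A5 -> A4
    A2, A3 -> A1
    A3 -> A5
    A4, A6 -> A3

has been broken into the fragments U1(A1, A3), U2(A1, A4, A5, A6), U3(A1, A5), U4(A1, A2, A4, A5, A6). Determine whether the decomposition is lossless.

Yes

Chase test. Columns are A1, A2, A3, A4, A5, A6; row i has aⱼ where attribute j ∈ Ui, else bᵢⱼ.
Initial tableau (one row per fragment):
  row 1: a1 b12 a3 b14 b15 b16
  row 2: a1 b22 b23 a4 a5 a6
  row 3: a1 b32 b33 b34 a5 b36
  row 4: a1 a2 b43 a4 a5 a6
Rows 1 and 2 agree on A1; apply A1→A3 and equate their A3 entries.
Rows 1 and 3 agree on A1; apply A1→A3 and equate their A3 entries.
Rows 1 and 4 agree on A1; apply A1→A3 and equate their A3 entries.
Rows 2 and 3 agree on A5; apply A5→A4 and equate their A4 entries.
Rows 1 and 2 agree on A3; apply A3→A5 and equate their A5 entries.
Rows 1 and 2 agree on A5; apply A5→A4 and equate their A4 entries.
Row 4 is now all distinguished symbols — the join is lossless.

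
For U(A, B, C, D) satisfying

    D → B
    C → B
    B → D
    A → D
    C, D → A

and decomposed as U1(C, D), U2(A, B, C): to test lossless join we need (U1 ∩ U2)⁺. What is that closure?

U1 ∩ U2 = {C}.
C → B applies, adding B
B → D applies, adding D
C, D → A applies, adding A
Closure: {A, B, C, D}.

A, B, C, D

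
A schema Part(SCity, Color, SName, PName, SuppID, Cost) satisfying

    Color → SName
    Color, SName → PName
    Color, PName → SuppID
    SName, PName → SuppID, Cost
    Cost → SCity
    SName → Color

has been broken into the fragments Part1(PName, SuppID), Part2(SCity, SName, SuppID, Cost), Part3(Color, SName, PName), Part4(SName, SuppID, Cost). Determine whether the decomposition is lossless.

Yes

Chase test. Columns are SCity, Color, SName, PName, SuppID, Cost; row i has aⱼ where attribute j ∈ Parti, else bᵢⱼ.
Initial tableau (one row per fragment):
  row 1: b11 b12 b13 a4 a5 b16
  row 2: a1 b22 a3 b24 a5 a6
  row 3: b31 a2 a3 a4 b35 b36
  row 4: b41 b42 a3 b44 a5 a6
Rows 2 and 4 agree on Cost; apply Cost→SCity and equate their SCity entries.
Rows 2 and 3 agree on SName; apply SName→Color and equate their Color entries.
Rows 2 and 4 agree on SName; apply SName→Color and equate their Color entries.
Rows 2 and 3 agree on Color, SName; apply Color, SName→PName and equate their PName entries.
Rows 2 and 4 agree on Color, SName; apply Color, SName→PName and equate their PName entries.
Rows 2 and 3 agree on Color, PName; apply Color, PName→SuppID and equate their SuppID entries.
Rows 2 and 3 agree on SName, PName; apply SName, PName→SuppID, Cost and equate their SuppID, Cost entries.
Rows 2 and 3 agree on Cost; apply Cost→SCity and equate their SCity entries.
Row 2 is now all distinguished symbols — the join is lossless.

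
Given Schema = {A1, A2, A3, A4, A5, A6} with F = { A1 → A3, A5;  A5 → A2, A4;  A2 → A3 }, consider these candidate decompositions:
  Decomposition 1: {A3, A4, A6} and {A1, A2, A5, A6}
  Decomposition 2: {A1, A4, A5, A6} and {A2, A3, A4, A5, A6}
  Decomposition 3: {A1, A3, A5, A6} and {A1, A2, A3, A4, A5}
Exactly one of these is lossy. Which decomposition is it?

Decomposition 1: common = {A6}, closure = {A6} → lossy.
Decomposition 2: common = {A4, A5, A6}, closure = {A2, A3, A4, A5, A6} → lossless.
Decomposition 3: common = {A1, A3, A5}, closure = {A1, A2, A3, A4, A5} → lossless.

Decomposition 1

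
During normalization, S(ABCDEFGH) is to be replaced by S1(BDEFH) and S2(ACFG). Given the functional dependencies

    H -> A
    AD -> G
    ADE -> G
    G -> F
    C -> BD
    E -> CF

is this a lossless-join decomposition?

Common attributes: S1 ∩ S2 = {F}.
No dependency enlarges {F}, so (F)⁺ = {F}.
The closure contains neither all of S1 = {BDEFH} nor all of S2 = {ACFG}, so the common attributes are not a superkey of either fragment. The join is lossy.

No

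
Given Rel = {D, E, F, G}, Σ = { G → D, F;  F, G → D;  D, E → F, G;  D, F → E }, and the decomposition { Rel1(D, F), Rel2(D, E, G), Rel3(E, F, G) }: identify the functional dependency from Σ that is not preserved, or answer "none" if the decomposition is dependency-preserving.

Check D, F → E: no single fragment contains all of {D, E, F}, and the restricted closure of {D, F} across the fragments never reaches {E}.
G → D, F is preserved.
F, G → D is preserved.
D, E → F, G is preserved.

D, F → E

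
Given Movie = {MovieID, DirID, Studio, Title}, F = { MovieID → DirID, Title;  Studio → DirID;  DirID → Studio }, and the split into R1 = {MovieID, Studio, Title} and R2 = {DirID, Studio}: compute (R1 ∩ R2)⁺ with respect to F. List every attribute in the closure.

DirID, Studio

R1 ∩ R2 = {Studio}.
Studio → DirID applies, adding DirID
Closure: {DirID, Studio}.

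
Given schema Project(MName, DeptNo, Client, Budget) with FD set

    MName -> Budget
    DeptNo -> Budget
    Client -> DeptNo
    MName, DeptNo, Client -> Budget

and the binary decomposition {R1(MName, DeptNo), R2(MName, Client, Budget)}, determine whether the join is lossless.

No

Common attributes: R1 ∩ R2 = {MName}.
Closure of {MName}: MName → Budget applies, adding Budget. So (MName)⁺ = {MName, Budget}.
The closure contains neither all of R1 = {MName, DeptNo} nor all of R2 = {MName, Client, Budget}, so the common attributes are not a superkey of either fragment. The join is lossy.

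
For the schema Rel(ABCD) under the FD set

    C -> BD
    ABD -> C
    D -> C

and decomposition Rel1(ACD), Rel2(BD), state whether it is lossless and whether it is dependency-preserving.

lossless and dependency-preserving

Lossless test: (D)⁺ = {BCD}, which contains all of one fragment — lossless.
Dependency preservation: C → BD; ABD → C are not contained in any single fragment, but the restricted closure of each left-hand side across the fragments still reaches the right-hand side; the remaining FDs each lie inside some fragment. All dependencies are preserved.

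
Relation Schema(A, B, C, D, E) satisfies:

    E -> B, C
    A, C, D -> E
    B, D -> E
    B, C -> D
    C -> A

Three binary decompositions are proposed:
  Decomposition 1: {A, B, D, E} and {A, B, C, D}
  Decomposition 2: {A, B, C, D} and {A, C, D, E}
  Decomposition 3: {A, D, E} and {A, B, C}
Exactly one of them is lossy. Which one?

Decomposition 3

Decomposition 1: common = {A, B, D}, closure = {A, B, C, D, E} → lossless.
Decomposition 2: common = {A, C, D}, closure = {A, B, C, D, E} → lossless.
Decomposition 3: common = {A}, closure = {A} → lossy.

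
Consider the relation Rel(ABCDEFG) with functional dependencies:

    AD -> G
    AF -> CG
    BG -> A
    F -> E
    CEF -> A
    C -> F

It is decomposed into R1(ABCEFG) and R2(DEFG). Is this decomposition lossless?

No

Common attributes: R1 ∩ R2 = {EFG}.
No dependency enlarges {EFG}, so (EFG)⁺ = {EFG}.
The closure contains neither all of R1 = {ABCEFG} nor all of R2 = {DEFG}, so the common attributes are not a superkey of either fragment. The join is lossy.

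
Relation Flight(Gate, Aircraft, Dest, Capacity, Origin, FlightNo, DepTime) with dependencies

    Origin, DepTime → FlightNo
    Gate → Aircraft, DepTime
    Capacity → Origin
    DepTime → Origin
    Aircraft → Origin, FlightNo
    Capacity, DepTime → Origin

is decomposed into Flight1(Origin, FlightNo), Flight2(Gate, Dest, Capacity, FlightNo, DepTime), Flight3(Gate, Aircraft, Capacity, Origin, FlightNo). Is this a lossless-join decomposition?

Yes

Chase test. Columns are Gate, Aircraft, Dest, Capacity, Origin, FlightNo, DepTime; row i has aⱼ where attribute j ∈ Flighti, else bᵢⱼ.
Initial tableau (one row per fragment):
  row 1: b11 b12 b13 b14 a5 a6 b17
  row 2: a1 b22 a3 a4 b25 a6 a7
  row 3: a1 a2 b33 a4 a5 a6 b37
Rows 2 and 3 agree on Gate; apply Gate→Aircraft, DepTime and equate their Aircraft, DepTime entries.
Rows 2 and 3 agree on Capacity; apply Capacity→Origin and equate their Origin entries.
Row 2 is now all distinguished symbols — the join is lossless.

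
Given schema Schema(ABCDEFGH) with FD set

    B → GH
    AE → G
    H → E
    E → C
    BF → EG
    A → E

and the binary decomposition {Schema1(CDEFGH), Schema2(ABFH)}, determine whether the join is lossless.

Common attributes: Schema1 ∩ Schema2 = {FH}.
Closure of {FH}: H → E applies, adding E; E → C applies, adding C. So (FH)⁺ = {CEFH}.
The closure contains neither all of Schema1 = {CDEFGH} nor all of Schema2 = {ABFH}, so the common attributes are not a superkey of either fragment. The join is lossy.

No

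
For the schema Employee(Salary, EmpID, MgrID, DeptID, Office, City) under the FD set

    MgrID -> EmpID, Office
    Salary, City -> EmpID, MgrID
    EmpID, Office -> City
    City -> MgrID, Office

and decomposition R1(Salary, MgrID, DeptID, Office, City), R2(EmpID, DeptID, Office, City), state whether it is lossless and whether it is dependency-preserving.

lossless and dependency-preserving

Lossless test: (DeptID, Office, City)⁺ = {EmpID, MgrID, DeptID, Office, City}, which contains all of one fragment — lossless.
Dependency preservation: MgrID → EmpID, Office; Salary, City → EmpID, MgrID are not contained in any single fragment, but the restricted closure of each left-hand side across the fragments still reaches the right-hand side; the remaining FDs each lie inside some fragment. All dependencies are preserved.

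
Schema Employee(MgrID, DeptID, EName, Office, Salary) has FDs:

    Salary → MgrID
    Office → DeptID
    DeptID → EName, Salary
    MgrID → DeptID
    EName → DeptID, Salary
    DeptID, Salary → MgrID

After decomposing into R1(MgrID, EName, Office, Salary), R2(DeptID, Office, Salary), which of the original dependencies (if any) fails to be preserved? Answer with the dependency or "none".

none

Salary → MgrID lies within R1.
Office → DeptID lies within R2.
DeptID → EName, Salary: restricted closure across fragments reaches EName, Salary.
MgrID → DeptID: restricted closure across fragments reaches DeptID.
EName → DeptID, Salary: restricted closure across fragments reaches DeptID, Salary.
DeptID, Salary → MgrID: restricted closure across fragments reaches MgrID.
Every dependency is enforceable on the fragments, so the decomposition is dependency-preserving.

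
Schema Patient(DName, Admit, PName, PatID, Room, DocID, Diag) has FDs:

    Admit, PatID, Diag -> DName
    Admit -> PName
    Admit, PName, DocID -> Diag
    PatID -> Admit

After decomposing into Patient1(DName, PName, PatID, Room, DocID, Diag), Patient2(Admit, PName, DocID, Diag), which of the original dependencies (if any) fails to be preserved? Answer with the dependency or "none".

Check PatID → Admit: no single fragment contains all of {Admit, PatID}, and the restricted closure of {PatID} across the fragments never reaches {Admit}.
Admit, PatID, Diag → DName is preserved.
Admit → PName is preserved.
Admit, PName, DocID → Diag is preserved.

PatID -> Admit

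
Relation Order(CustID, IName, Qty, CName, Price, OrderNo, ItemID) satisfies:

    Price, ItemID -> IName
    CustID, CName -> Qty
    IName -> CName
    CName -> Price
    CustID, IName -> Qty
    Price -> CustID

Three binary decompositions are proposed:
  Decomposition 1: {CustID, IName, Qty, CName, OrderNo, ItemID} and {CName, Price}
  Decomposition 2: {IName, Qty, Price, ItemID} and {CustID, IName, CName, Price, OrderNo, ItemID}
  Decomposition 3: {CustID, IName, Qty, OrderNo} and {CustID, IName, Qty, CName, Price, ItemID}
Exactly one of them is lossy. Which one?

Decomposition 3

Decomposition 1: common = {CName}, closure = {CustID, Qty, CName, Price} → lossless.
Decomposition 2: common = {IName, Price, ItemID}, closure = {CustID, IName, Qty, CName, Price, ItemID} → lossless.
Decomposition 3: common = {CustID, IName, Qty}, closure = {CustID, IName, Qty, CName, Price} → lossy.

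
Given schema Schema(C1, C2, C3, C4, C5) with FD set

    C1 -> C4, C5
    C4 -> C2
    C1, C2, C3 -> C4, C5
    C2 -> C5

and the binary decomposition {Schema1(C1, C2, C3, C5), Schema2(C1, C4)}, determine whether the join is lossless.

Yes

Common attributes: Schema1 ∩ Schema2 = {C1}.
Closure of {C1}: C1 → C4, C5 applies, adding C4, C5; C4 → C2 applies, adding C2. So (C1)⁺ = {C1, C2, C4, C5}.
This closure contains every attribute of Schema2, so Schema1 ∩ Schema2 → Schema2. The join is lossless.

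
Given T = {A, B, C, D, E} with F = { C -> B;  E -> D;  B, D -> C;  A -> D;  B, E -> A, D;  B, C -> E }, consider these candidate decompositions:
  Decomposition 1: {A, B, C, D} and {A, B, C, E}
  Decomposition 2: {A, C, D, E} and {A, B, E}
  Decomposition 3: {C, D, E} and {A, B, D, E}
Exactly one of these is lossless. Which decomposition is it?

Decomposition 1: common = {A, B, C}, closure = {A, B, C, D, E} → lossless.
Decomposition 2: common = {A, E}, closure = {A, D, E} → lossy.
Decomposition 3: common = {D, E}, closure = {D, E} → lossy.

Decomposition 1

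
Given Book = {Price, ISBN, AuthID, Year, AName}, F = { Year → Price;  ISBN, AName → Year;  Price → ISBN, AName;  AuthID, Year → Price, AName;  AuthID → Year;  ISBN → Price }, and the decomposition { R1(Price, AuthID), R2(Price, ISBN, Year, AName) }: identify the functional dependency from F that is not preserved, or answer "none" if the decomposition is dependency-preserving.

Year → Price lies within R2.
ISBN, AName → Year lies within R2.
Price → ISBN, AName lies within R2.
AuthID, Year → Price, AName: restricted closure across fragments reaches Price, AName.
AuthID → Year: restricted closure across fragments reaches Year.
ISBN → Price lies within R2.
Every dependency is enforceable on the fragments, so the decomposition is dependency-preserving.

none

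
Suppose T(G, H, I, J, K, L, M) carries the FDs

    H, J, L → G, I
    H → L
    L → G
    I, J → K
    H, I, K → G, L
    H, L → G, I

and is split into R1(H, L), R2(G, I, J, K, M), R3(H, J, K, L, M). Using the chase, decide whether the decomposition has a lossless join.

Chase test. Columns are G, H, I, J, K, L, M; row i has aⱼ where attribute j ∈ Ri, else bᵢⱼ.
Initial tableau (one row per fragment):
  row 1: b11 a2 b13 b14 b15 a6 b17
  row 2: a1 b22 a3 a4 a5 b26 a7
  row 3: b31 a2 b33 a4 a5 a6 a7
Rows 1 and 3 agree on L; apply L→G and equate their G entries.
Rows 1 and 3 agree on H, L; apply H, L→G, I and equate their G, I entries.
No row becomes fully distinguished — the join is lossy.

No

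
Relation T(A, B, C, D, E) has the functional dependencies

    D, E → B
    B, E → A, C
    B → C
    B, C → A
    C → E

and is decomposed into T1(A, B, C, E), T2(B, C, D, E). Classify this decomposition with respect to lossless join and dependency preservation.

Lossless test: (B, C, E)⁺ = {A, B, C, E}, which contains all of one fragment — lossless.
Dependency preservation: every FD's attributes lie within a single fragment, so each can be enforced locally — preserved.

lossless and dependency-preserving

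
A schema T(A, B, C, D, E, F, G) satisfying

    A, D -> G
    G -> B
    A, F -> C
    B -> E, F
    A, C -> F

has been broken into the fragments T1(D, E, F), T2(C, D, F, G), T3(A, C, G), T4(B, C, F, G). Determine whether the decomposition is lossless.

Chase test. Columns are A, B, C, D, E, F, G; row i has aⱼ where attribute j ∈ Ti, else bᵢⱼ.
Initial tableau (one row per fragment):
  row 1: b11 b12 b13 a4 a5 a6 b17
  row 2: b21 b22 a3 a4 b25 a6 a7
  row 3: a1 b32 a3 b34 b35 b36 a7
  row 4: b41 a2 a3 b44 b45 a6 a7
Rows 2 and 3 agree on G; apply G→B and equate their B entries.
Rows 2 and 4 agree on G; apply G→B and equate their B entries.
Rows 2 and 3 agree on B; apply B→E, F and equate their E, F entries.
Rows 2 and 4 agree on B; apply B→E, F and equate their E, F entries.
No row becomes fully distinguished — the join is lossy.

No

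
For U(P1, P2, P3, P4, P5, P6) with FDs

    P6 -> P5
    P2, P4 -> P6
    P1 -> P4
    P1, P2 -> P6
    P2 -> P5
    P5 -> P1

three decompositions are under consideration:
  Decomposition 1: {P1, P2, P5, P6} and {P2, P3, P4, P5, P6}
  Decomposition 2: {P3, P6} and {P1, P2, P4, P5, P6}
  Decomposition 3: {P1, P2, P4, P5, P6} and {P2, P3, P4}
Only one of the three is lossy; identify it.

Decomposition 2

Decomposition 1: common = {P2, P5, P6}, closure = {P1, P2, P4, P5, P6} → lossless.
Decomposition 2: common = {P6}, closure = {P1, P4, P5, P6} → lossy.
Decomposition 3: common = {P2, P4}, closure = {P1, P2, P4, P5, P6} → lossless.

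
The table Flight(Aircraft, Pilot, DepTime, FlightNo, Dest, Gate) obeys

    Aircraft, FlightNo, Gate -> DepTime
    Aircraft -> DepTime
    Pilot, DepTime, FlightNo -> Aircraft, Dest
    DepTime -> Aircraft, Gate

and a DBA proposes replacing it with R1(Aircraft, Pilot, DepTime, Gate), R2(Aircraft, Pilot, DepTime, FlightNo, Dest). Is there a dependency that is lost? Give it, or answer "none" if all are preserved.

none

Aircraft, FlightNo, Gate → DepTime: restricted closure across fragments reaches DepTime.
Aircraft → DepTime lies within R1.
Pilot, DepTime, FlightNo → Aircraft, Dest lies within R2.
DepTime → Aircraft, Gate lies within R1.
Every dependency is enforceable on the fragments, so the decomposition is dependency-preserving.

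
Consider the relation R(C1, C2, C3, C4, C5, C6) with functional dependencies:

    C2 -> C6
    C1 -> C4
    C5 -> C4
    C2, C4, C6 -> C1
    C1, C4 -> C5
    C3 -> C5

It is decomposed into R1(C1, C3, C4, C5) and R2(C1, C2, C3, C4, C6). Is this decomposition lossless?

Yes

Common attributes: R1 ∩ R2 = {C1, C3, C4}.
Closure of {C1, C3, C4}: C1, C4 → C5 applies, adding C5. So (C1, C3, C4)⁺ = {C1, C3, C4, C5}.
This closure contains every attribute of R1, so R1 ∩ R2 → R1. The join is lossless.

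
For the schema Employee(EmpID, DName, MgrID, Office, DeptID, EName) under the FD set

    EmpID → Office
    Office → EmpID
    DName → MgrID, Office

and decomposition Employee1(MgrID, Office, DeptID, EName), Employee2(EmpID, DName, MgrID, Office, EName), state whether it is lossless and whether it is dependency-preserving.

lossy but dependency-preserving

Lossless test: (MgrID, Office, EName)⁺ = {EmpID, MgrID, Office, EName}, which is a superkey of neither fragment — lossy.
Dependency preservation: every FD's attributes lie within a single fragment, so each can be enforced locally — preserved.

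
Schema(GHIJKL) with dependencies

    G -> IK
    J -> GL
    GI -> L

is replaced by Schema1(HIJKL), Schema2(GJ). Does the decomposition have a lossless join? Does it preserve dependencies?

lossless but not dependency-preserving

Lossless test: (J)⁺ = {GIJKL}, which contains all of one fragment — lossless.
Dependency preservation: the restricted closure of {G} across the fragments never reaches {IK}, so G → IK cannot be enforced without a join — not preserved.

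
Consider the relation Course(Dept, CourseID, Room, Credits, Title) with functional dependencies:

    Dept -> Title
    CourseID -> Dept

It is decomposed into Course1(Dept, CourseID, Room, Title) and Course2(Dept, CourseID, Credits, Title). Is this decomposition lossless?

Common attributes: Course1 ∩ Course2 = {Dept, CourseID, Title}.
No dependency enlarges {Dept, CourseID, Title}, so (Dept, CourseID, Title)⁺ = {Dept, CourseID, Title}.
The closure contains neither all of Course1 = {Dept, CourseID, Room, Title} nor all of Course2 = {Dept, CourseID, Credits, Title}, so the common attributes are not a superkey of either fragment. The join is lossy.

No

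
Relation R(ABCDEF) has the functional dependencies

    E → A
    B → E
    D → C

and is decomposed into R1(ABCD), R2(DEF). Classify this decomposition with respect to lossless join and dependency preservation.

lossy and not dependency-preserving

Lossless test: (D)⁺ = {CD}, which is a superkey of neither fragment — lossy.
Dependency preservation: the restricted closure of {E} across the fragments never reaches {A}, so E → A cannot be enforced without a join — not preserved.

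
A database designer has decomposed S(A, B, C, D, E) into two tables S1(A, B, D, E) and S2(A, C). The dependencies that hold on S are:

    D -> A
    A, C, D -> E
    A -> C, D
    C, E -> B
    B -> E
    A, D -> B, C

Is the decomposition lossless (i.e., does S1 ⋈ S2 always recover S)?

Common attributes: S1 ∩ S2 = {A}.
Closure of {A}: A → C, D applies, adding C, D; A, D → B, C applies, adding B; A, C, D → E applies, adding E. So (A)⁺ = {A, B, C, D, E}.
This closure contains every attribute of S1, so S1 ∩ S2 → S1. The join is lossless.

Yes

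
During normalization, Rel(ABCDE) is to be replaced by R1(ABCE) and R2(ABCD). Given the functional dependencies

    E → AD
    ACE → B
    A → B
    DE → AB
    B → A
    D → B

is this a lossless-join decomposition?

Common attributes: R1 ∩ R2 = {ABC}.
No dependency enlarges {ABC}, so (ABC)⁺ = {ABC}.
The closure contains neither all of R1 = {ABCE} nor all of R2 = {ABCD}, so the common attributes are not a superkey of either fragment. The join is lossy.

No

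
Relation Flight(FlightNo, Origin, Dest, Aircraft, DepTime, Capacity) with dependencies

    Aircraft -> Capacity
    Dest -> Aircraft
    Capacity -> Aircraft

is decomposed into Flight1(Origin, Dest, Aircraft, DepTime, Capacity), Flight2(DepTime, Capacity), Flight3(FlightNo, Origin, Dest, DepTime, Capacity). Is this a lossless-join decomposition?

Yes

Chase test. Columns are FlightNo, Origin, Dest, Aircraft, DepTime, Capacity; row i has aⱼ where attribute j ∈ Flighti, else bᵢⱼ.
Initial tableau (one row per fragment):
  row 1: b11 a2 a3 a4 a5 a6
  row 2: b21 b22 b23 b24 a5 a6
  row 3: a1 a2 a3 b34 a5 a6
Rows 1 and 3 agree on Dest; apply Dest→Aircraft and equate their Aircraft entries.
Rows 1 and 2 agree on Capacity; apply Capacity→Aircraft and equate their Aircraft entries.
Row 3 is now all distinguished symbols — the join is lossless.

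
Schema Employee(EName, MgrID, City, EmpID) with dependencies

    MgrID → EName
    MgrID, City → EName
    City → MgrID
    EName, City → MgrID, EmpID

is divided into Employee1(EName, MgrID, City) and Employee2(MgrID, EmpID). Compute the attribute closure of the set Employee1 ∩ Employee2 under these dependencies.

EName, MgrID

Employee1 ∩ Employee2 = {MgrID}.
MgrID → EName applies, adding EName
Closure: {EName, MgrID}.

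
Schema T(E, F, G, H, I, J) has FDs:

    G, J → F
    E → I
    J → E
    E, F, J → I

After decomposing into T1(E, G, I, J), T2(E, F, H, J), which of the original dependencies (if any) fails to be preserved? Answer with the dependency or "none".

G, J → F

Check G, J → F: no single fragment contains all of {F, G, J}, and the restricted closure of {G, J} across the fragments never reaches {F}.
E → I is preserved.
J → E is preserved.
E, F, J → I is preserved.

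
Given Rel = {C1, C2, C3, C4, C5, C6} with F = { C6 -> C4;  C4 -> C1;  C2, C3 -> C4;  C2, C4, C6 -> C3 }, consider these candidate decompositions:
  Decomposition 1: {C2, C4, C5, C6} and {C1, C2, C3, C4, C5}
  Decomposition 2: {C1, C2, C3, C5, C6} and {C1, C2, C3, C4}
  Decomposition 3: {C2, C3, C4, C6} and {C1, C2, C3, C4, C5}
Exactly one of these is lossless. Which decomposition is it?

Decomposition 2

Decomposition 1: common = {C2, C4, C5}, closure = {C1, C2, C4, C5} → lossy.
Decomposition 2: common = {C1, C2, C3}, closure = {C1, C2, C3, C4} → lossless.
Decomposition 3: common = {C2, C3, C4}, closure = {C1, C2, C3, C4} → lossy.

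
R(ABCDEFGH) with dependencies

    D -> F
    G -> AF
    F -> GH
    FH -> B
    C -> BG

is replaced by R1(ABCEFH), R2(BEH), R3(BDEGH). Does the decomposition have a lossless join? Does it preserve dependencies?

lossy and not dependency-preserving

Lossless test (chase): applying each FD to every pair of rows produces no changes in the tableau, so no row becomes fully distinguished — the join is lossy.
Dependency preservation: the restricted closure of {D} across the fragments never reaches {F}, so D → F cannot be enforced without a join — not preserved.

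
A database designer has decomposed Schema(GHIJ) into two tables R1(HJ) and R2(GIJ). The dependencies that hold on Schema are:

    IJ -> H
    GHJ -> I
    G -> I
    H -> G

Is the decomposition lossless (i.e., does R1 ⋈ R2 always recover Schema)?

Common attributes: R1 ∩ R2 = {J}.
No dependency enlarges {J}, so (J)⁺ = {J}.
The closure contains neither all of R1 = {HJ} nor all of R2 = {GIJ}, so the common attributes are not a superkey of either fragment. The join is lossy.

No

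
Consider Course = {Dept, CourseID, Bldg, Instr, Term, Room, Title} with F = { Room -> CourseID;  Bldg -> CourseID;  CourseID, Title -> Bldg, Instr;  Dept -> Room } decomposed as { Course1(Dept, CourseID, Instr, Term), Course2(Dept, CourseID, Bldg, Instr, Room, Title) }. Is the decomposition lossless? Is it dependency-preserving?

lossy but dependency-preserving

Lossless test: (Dept, CourseID, Instr)⁺ = {Dept, CourseID, Instr, Room}, which is a superkey of neither fragment — lossy.
Dependency preservation: every FD's attributes lie within a single fragment, so each can be enforced locally — preserved.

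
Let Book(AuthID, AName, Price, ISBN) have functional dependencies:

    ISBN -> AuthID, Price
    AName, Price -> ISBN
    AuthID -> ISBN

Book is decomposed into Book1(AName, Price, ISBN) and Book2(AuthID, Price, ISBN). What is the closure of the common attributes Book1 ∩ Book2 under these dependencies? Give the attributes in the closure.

Book1 ∩ Book2 = {Price, ISBN}.
ISBN → AuthID, Price applies, adding AuthID
Closure: {AuthID, Price, ISBN}.

AuthID, Price, ISBN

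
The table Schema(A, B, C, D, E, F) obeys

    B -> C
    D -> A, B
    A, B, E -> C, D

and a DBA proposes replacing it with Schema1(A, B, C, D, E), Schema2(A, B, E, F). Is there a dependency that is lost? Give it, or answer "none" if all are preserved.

none

B → C lies within Schema1.
D → A, B lies within Schema1.
A, B, E → C, D lies within Schema1.
Every dependency is enforceable on the fragments, so the decomposition is dependency-preserving.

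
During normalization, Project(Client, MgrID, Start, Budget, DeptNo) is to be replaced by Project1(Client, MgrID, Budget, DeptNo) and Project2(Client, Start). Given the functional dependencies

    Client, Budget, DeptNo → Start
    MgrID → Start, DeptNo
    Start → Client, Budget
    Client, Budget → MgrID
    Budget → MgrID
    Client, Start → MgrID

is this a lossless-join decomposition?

Common attributes: Project1 ∩ Project2 = {Client}.
No dependency enlarges {Client}, so (Client)⁺ = {Client}.
The closure contains neither all of Project1 = {Client, MgrID, Budget, DeptNo} nor all of Project2 = {Client, Start}, so the common attributes are not a superkey of either fragment. The join is lossy.

No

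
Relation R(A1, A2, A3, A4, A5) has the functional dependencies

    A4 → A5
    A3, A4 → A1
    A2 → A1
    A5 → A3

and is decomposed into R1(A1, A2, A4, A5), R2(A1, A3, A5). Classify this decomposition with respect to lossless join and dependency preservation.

Lossless test: (A1, A5)⁺ = {A1, A3, A5}, which contains all of one fragment — lossless.
Dependency preservation: A3, A4 → A1 is not contained in any single fragment, but the restricted closure of its left-hand side across the fragments still reaches the right-hand side; the remaining FDs each lie inside some fragment. All dependencies are preserved.

lossless and dependency-preserving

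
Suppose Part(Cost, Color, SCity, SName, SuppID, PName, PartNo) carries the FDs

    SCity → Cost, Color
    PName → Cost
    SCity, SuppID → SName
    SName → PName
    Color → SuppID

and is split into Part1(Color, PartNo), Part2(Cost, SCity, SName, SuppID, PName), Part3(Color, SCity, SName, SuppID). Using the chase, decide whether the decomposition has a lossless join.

Chase test. Columns are Cost, Color, SCity, SName, SuppID, PName, PartNo; row i has aⱼ where attribute j ∈ Parti, else bᵢⱼ.
Initial tableau (one row per fragment):
  row 1: b11 a2 b13 b14 b15 b16 a7
  row 2: a1 b22 a3 a4 a5 a6 b27
  row 3: b31 a2 a3 a4 a5 b36 b37
Rows 2 and 3 agree on SCity; apply SCity→Cost, Color and equate their Cost, Color entries.
Rows 2 and 3 agree on SName; apply SName→PName and equate their PName entries.
Rows 1 and 2 agree on Color; apply Color→SuppID and equate their SuppID entries.
No row becomes fully distinguished — the join is lossy.

No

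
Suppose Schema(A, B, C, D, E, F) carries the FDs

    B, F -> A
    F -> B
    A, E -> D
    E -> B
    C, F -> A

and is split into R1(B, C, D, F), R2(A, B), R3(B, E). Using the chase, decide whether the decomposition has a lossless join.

No

Chase test. Columns are A, B, C, D, E, F; row i has aⱼ where attribute j ∈ Ri, else bᵢⱼ.
Initial tableau (one row per fragment):
  row 1: b11 a2 a3 a4 b15 a6
  row 2: a1 a2 b23 b24 b25 b26
  row 3: b31 a2 b33 b34 a5 b36
No row becomes fully distinguished — the join is lossy.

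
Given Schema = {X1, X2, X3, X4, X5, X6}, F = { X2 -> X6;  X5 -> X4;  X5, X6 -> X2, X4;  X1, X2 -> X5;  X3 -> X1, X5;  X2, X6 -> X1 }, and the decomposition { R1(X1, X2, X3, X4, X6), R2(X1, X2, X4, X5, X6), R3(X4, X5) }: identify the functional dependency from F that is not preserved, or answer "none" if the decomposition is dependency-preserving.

X3 -> X1, X5

Check X3 → X1, X5: no single fragment contains all of {X1, X3, X5}, and the restricted closure of {X3} across the fragments never reaches {X1, X5}.
X2 → X6 is preserved.
X5 → X4 is preserved.
X5, X6 → X2, X4 is preserved.
X1, X2 → X5 is preserved.
X2, X6 → X1 is preserved.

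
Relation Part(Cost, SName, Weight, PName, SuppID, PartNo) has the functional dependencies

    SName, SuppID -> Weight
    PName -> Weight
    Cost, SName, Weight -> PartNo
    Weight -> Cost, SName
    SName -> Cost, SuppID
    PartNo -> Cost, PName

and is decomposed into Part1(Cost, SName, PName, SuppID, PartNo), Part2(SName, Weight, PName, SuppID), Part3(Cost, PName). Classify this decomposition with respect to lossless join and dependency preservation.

lossless and dependency-preserving

Lossless test (chase): Rows 1 and 2 agree on SName, SuppID; apply SName, SuppID→Weight and equate their Weight entries. Rows 1 and 3 agree on PName; apply PName→Weight and equate their Weight entries. Rows 1 and 2 agree on Weight; apply Weight→Cost, SName and equate their Cost, SName entries. Rows 1 and 3 agree on Weight; apply Weight→Cost, SName and equate their Cost, SName entries. Rows 1 and 3 agree on SName; apply SName→Cost, SuppID and equate their Cost, SuppID entries. Rows 1 and 2 agree on Cost, SName, Weight; apply Cost, SName, Weight→PartNo and equate their PartNo entries. Rows 1 and 3 agree on Cost, SName, Weight; apply Cost, SName, Weight→PartNo and equate their PartNo entries. Row 1 is now all distinguished symbols — the join is lossless.
Dependency preservation: Cost, SName, Weight → PartNo; Weight → Cost, SName are not contained in any single fragment, but the restricted closure of each left-hand side across the fragments still reaches the right-hand side; the remaining FDs each lie inside some fragment. All dependencies are preserved.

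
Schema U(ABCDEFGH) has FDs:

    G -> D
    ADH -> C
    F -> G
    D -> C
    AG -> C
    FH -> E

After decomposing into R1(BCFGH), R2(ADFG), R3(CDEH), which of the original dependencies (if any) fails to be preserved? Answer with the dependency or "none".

FH -> E

Check FH → E: no single fragment contains all of {EFH}, and the restricted closure of {FH} across the fragments never reaches {E}.
G → D is preserved.
ADH → C is preserved.
F → G is preserved.
D → C is preserved.
AG → C is preserved.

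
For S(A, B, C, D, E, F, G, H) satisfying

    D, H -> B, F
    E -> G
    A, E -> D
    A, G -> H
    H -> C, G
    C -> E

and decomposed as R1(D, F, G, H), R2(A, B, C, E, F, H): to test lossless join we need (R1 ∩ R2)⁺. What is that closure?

C, E, F, G, H

R1 ∩ R2 = {F, H}.
H → C, G applies, adding C, G
C → E applies, adding E
Closure: {C, E, F, G, H}.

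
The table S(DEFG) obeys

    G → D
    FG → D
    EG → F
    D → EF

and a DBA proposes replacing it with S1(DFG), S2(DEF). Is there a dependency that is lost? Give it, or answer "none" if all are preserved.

G → D lies within S1.
FG → D lies within S1.
EG → F: restricted closure across fragments reaches F.
D → EF lies within S2.
Every dependency is enforceable on the fragments, so the decomposition is dependency-preserving.

none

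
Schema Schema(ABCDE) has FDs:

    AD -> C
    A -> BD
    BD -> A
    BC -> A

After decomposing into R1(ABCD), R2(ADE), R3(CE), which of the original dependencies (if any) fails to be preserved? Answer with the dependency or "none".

none

AD → C lies within R1.
A → BD lies within R1.
BD → A lies within R1.
BC → A lies within R1.
Every dependency is enforceable on the fragments, so the decomposition is dependency-preserving.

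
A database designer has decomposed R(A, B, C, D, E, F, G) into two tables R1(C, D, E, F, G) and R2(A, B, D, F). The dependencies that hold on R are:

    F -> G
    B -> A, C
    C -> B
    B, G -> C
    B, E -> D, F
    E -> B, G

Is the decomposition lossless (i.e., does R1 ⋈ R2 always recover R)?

No

Common attributes: R1 ∩ R2 = {D, F}.
Closure of {D, F}: F → G applies, adding G. So (D, F)⁺ = {D, F, G}.
The closure contains neither all of R1 = {C, D, E, F, G} nor all of R2 = {A, B, D, F}, so the common attributes are not a superkey of either fragment. The join is lossy.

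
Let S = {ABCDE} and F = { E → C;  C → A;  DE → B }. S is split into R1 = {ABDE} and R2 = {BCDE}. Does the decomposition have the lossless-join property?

Yes

Common attributes: R1 ∩ R2 = {BDE}.
Closure of {BDE}: E → C applies, adding C; C → A applies, adding A. So (BDE)⁺ = {ABCDE}.
This closure contains every attribute of R1, so R1 ∩ R2 → R1. The join is lossless.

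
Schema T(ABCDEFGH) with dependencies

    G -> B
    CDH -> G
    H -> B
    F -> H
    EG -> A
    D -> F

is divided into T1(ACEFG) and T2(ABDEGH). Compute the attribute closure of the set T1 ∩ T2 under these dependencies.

T1 ∩ T2 = {AEG}.
G → B applies, adding B
Closure: {ABEG}.

ABEG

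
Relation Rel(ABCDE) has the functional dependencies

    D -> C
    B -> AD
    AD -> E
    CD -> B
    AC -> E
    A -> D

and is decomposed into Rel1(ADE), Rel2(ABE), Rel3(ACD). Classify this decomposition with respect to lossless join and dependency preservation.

lossless and dependency-preserving

Lossless test (chase): Rows 1 and 3 agree on D; apply D→C and equate their C entries. Rows 1 and 3 agree on AD; apply AD→E and equate their E entries. Rows 1 and 3 agree on CD; apply CD→B and equate their B entries. Rows 1 and 2 agree on A; apply A→D and equate their D entries. Rows 1 and 2 agree on D; apply D→C and equate their C entries. Rows 1 and 2 agree on CD; apply CD→B and equate their B entries. Row 1 is now all distinguished symbols — the join is lossless.
Dependency preservation: B → AD; CD → B; AC → E are not contained in any single fragment, but the restricted closure of each left-hand side across the fragments still reaches the right-hand side; the remaining FDs each lie inside some fragment. All dependencies are preserved.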